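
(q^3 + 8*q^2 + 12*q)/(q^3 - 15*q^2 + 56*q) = (q^2 + 8*q + 12)/(q^2 - 15*q + 56)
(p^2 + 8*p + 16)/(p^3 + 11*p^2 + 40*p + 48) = 1/(p + 3)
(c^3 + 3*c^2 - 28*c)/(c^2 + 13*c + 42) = c*(c - 4)/(c + 6)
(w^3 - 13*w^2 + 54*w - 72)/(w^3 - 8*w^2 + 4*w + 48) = (w - 3)/(w + 2)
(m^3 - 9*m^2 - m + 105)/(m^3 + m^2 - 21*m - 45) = (m - 7)/(m + 3)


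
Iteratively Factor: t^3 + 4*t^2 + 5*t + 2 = (t + 1)*(t^2 + 3*t + 2) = (t + 1)^2*(t + 2)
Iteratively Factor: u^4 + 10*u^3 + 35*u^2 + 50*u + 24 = (u + 2)*(u^3 + 8*u^2 + 19*u + 12) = (u + 2)*(u + 3)*(u^2 + 5*u + 4) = (u + 1)*(u + 2)*(u + 3)*(u + 4)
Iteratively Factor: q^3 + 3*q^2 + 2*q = (q)*(q^2 + 3*q + 2) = q*(q + 2)*(q + 1)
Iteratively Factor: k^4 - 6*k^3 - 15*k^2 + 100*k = (k + 4)*(k^3 - 10*k^2 + 25*k) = k*(k + 4)*(k^2 - 10*k + 25) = k*(k - 5)*(k + 4)*(k - 5)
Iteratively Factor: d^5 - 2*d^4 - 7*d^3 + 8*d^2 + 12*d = (d - 3)*(d^4 + d^3 - 4*d^2 - 4*d) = (d - 3)*(d + 1)*(d^3 - 4*d) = (d - 3)*(d - 2)*(d + 1)*(d^2 + 2*d) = (d - 3)*(d - 2)*(d + 1)*(d + 2)*(d)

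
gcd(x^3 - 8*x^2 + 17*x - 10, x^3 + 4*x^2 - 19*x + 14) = x^2 - 3*x + 2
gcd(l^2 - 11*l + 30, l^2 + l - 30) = l - 5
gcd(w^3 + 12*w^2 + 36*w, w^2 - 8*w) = w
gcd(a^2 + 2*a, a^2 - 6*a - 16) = a + 2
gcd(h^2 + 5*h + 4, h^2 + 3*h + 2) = h + 1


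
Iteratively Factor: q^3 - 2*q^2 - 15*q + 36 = (q - 3)*(q^2 + q - 12) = (q - 3)*(q + 4)*(q - 3)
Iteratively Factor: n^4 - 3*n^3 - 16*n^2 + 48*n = (n + 4)*(n^3 - 7*n^2 + 12*n) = (n - 3)*(n + 4)*(n^2 - 4*n) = (n - 4)*(n - 3)*(n + 4)*(n)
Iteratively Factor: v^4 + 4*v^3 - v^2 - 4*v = (v - 1)*(v^3 + 5*v^2 + 4*v) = v*(v - 1)*(v^2 + 5*v + 4) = v*(v - 1)*(v + 4)*(v + 1)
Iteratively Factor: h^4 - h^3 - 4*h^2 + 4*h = (h - 1)*(h^3 - 4*h) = h*(h - 1)*(h^2 - 4) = h*(h - 1)*(h + 2)*(h - 2)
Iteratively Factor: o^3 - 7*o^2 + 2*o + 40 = (o - 5)*(o^2 - 2*o - 8) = (o - 5)*(o + 2)*(o - 4)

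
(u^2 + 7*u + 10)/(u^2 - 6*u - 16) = (u + 5)/(u - 8)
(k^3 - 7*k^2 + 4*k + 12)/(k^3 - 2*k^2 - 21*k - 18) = (k - 2)/(k + 3)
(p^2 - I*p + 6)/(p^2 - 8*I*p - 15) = (p + 2*I)/(p - 5*I)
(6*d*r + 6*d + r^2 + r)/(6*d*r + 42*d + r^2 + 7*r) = (r + 1)/(r + 7)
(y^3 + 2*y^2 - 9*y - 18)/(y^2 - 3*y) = y + 5 + 6/y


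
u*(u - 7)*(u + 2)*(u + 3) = u^4 - 2*u^3 - 29*u^2 - 42*u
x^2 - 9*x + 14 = (x - 7)*(x - 2)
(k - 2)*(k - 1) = k^2 - 3*k + 2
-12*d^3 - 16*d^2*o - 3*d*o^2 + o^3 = (-6*d + o)*(d + o)*(2*d + o)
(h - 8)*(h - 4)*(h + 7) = h^3 - 5*h^2 - 52*h + 224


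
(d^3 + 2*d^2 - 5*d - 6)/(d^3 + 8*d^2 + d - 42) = (d + 1)/(d + 7)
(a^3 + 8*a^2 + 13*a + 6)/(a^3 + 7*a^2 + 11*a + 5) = (a + 6)/(a + 5)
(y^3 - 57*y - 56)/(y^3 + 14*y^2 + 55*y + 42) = (y - 8)/(y + 6)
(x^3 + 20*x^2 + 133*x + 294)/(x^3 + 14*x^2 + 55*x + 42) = (x + 7)/(x + 1)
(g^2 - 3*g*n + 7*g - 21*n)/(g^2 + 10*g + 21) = (g - 3*n)/(g + 3)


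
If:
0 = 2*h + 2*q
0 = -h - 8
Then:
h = -8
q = 8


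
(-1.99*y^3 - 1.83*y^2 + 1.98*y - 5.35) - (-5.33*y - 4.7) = -1.99*y^3 - 1.83*y^2 + 7.31*y - 0.649999999999999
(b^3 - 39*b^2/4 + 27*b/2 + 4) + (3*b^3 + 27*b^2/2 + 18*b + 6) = 4*b^3 + 15*b^2/4 + 63*b/2 + 10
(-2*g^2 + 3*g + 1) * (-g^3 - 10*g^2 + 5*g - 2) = 2*g^5 + 17*g^4 - 41*g^3 + 9*g^2 - g - 2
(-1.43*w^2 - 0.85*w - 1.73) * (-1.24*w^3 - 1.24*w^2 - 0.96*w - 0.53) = 1.7732*w^5 + 2.8272*w^4 + 4.572*w^3 + 3.7191*w^2 + 2.1113*w + 0.9169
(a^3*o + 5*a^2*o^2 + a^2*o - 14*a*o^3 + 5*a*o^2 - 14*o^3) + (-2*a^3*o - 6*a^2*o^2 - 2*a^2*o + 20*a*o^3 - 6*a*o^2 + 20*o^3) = -a^3*o - a^2*o^2 - a^2*o + 6*a*o^3 - a*o^2 + 6*o^3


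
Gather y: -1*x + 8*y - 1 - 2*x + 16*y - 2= -3*x + 24*y - 3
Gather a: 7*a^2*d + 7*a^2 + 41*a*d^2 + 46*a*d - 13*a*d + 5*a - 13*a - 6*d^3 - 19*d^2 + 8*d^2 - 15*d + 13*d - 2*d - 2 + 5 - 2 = a^2*(7*d + 7) + a*(41*d^2 + 33*d - 8) - 6*d^3 - 11*d^2 - 4*d + 1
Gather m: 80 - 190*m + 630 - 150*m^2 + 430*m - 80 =-150*m^2 + 240*m + 630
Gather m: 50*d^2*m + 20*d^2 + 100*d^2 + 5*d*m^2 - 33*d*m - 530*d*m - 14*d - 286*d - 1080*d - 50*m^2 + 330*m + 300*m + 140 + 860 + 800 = 120*d^2 - 1380*d + m^2*(5*d - 50) + m*(50*d^2 - 563*d + 630) + 1800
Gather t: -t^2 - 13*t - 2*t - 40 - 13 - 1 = -t^2 - 15*t - 54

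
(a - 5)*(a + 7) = a^2 + 2*a - 35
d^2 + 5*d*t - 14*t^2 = (d - 2*t)*(d + 7*t)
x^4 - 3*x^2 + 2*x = x*(x - 1)^2*(x + 2)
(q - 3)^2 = q^2 - 6*q + 9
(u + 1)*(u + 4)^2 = u^3 + 9*u^2 + 24*u + 16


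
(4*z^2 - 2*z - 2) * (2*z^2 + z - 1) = 8*z^4 - 10*z^2 + 2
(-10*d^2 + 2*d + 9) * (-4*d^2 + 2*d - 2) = 40*d^4 - 28*d^3 - 12*d^2 + 14*d - 18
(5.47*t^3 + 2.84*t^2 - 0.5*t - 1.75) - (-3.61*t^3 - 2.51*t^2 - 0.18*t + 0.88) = 9.08*t^3 + 5.35*t^2 - 0.32*t - 2.63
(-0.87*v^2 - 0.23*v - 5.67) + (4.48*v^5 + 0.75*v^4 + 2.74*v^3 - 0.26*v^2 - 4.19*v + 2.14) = 4.48*v^5 + 0.75*v^4 + 2.74*v^3 - 1.13*v^2 - 4.42*v - 3.53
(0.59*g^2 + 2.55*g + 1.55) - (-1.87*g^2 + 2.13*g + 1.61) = 2.46*g^2 + 0.42*g - 0.0600000000000001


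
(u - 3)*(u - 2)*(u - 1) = u^3 - 6*u^2 + 11*u - 6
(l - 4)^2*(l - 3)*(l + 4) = l^4 - 7*l^3 - 4*l^2 + 112*l - 192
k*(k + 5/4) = k^2 + 5*k/4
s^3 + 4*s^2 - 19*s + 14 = (s - 2)*(s - 1)*(s + 7)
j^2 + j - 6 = (j - 2)*(j + 3)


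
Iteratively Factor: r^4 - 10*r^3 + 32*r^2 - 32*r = (r - 4)*(r^3 - 6*r^2 + 8*r) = (r - 4)*(r - 2)*(r^2 - 4*r) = (r - 4)^2*(r - 2)*(r)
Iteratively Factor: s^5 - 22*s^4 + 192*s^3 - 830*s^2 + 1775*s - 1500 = (s - 4)*(s^4 - 18*s^3 + 120*s^2 - 350*s + 375) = (s - 5)*(s - 4)*(s^3 - 13*s^2 + 55*s - 75) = (s - 5)^2*(s - 4)*(s^2 - 8*s + 15) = (s - 5)^3*(s - 4)*(s - 3)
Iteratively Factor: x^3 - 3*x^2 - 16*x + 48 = (x - 3)*(x^2 - 16) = (x - 4)*(x - 3)*(x + 4)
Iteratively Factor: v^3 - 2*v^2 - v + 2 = (v - 2)*(v^2 - 1) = (v - 2)*(v - 1)*(v + 1)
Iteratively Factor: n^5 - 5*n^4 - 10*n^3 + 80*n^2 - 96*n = (n - 2)*(n^4 - 3*n^3 - 16*n^2 + 48*n) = n*(n - 2)*(n^3 - 3*n^2 - 16*n + 48) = n*(n - 4)*(n - 2)*(n^2 + n - 12) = n*(n - 4)*(n - 2)*(n + 4)*(n - 3)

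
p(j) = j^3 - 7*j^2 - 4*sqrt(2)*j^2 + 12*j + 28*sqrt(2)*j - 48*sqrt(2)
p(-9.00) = -2286.47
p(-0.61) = -104.29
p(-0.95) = -129.18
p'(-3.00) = 154.54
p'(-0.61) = 68.16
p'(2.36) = 8.57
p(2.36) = -3.46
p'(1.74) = 16.63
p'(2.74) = 4.76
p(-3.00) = -363.59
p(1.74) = -11.15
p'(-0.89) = 76.50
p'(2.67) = 5.40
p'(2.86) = 3.74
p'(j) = 3*j^2 - 14*j - 8*sqrt(2)*j + 12 + 28*sqrt(2)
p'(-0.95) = 78.35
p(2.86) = -0.45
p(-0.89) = -124.53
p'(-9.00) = 522.42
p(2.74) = -0.96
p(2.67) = -1.31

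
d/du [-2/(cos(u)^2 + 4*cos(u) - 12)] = -4*(cos(u) + 2)*sin(u)/(cos(u)^2 + 4*cos(u) - 12)^2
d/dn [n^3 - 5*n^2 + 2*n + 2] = 3*n^2 - 10*n + 2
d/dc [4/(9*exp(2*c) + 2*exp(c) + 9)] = (-72*exp(c) - 8)*exp(c)/(9*exp(2*c) + 2*exp(c) + 9)^2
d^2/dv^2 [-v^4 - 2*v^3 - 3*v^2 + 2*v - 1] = -12*v^2 - 12*v - 6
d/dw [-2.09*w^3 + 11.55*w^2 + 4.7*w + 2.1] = -6.27*w^2 + 23.1*w + 4.7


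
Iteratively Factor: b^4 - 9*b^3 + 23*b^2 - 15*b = (b - 3)*(b^3 - 6*b^2 + 5*b) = b*(b - 3)*(b^2 - 6*b + 5) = b*(b - 3)*(b - 1)*(b - 5)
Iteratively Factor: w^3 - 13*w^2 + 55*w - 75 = (w - 5)*(w^2 - 8*w + 15) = (w - 5)^2*(w - 3)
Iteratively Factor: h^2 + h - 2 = (h - 1)*(h + 2)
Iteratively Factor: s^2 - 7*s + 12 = (s - 4)*(s - 3)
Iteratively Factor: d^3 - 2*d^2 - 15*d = (d - 5)*(d^2 + 3*d) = (d - 5)*(d + 3)*(d)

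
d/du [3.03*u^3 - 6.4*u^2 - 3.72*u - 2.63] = 9.09*u^2 - 12.8*u - 3.72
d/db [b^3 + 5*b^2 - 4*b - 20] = 3*b^2 + 10*b - 4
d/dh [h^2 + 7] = 2*h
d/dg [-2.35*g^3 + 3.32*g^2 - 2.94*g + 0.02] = -7.05*g^2 + 6.64*g - 2.94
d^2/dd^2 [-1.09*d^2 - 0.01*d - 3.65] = -2.18000000000000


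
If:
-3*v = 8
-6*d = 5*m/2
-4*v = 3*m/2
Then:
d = -80/27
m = 64/9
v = -8/3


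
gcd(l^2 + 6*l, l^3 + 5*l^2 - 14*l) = l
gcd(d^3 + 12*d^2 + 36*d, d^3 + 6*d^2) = d^2 + 6*d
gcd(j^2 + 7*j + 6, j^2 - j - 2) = j + 1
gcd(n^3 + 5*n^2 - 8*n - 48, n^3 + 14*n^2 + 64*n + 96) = n^2 + 8*n + 16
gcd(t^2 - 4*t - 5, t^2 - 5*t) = t - 5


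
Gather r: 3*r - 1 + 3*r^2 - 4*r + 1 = 3*r^2 - r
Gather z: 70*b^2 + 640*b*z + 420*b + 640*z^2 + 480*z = 70*b^2 + 420*b + 640*z^2 + z*(640*b + 480)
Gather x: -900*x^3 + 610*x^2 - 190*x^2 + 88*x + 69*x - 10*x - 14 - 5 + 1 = -900*x^3 + 420*x^2 + 147*x - 18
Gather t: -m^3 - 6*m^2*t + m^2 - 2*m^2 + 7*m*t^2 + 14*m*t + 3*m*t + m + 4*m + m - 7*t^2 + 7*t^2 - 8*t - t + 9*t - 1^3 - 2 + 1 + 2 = -m^3 - m^2 + 7*m*t^2 + 6*m + t*(-6*m^2 + 17*m)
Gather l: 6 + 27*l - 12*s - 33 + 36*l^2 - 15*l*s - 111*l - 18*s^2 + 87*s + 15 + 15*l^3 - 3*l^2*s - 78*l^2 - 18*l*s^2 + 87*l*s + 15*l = 15*l^3 + l^2*(-3*s - 42) + l*(-18*s^2 + 72*s - 69) - 18*s^2 + 75*s - 12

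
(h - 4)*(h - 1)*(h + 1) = h^3 - 4*h^2 - h + 4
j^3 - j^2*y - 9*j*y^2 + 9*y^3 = (j - 3*y)*(j - y)*(j + 3*y)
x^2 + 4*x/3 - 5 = (x - 5/3)*(x + 3)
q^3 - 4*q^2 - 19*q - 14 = (q - 7)*(q + 1)*(q + 2)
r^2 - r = r*(r - 1)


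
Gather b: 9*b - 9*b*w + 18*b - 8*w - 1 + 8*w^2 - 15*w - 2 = b*(27 - 9*w) + 8*w^2 - 23*w - 3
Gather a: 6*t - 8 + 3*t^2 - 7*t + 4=3*t^2 - t - 4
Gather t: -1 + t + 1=t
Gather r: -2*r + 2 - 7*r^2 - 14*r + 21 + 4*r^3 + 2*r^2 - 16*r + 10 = 4*r^3 - 5*r^2 - 32*r + 33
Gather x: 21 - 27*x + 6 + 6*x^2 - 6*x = 6*x^2 - 33*x + 27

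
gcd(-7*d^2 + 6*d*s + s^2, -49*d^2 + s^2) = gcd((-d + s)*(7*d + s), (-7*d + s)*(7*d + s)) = 7*d + s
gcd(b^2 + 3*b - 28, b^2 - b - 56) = b + 7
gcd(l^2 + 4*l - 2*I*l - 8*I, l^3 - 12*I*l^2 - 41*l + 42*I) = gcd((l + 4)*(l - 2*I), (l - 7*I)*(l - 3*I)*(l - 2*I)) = l - 2*I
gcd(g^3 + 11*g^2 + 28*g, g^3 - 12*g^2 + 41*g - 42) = 1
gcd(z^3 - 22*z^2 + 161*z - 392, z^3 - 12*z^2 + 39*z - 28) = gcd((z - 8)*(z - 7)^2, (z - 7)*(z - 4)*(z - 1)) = z - 7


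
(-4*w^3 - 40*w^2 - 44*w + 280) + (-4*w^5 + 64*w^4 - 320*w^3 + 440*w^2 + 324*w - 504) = -4*w^5 + 64*w^4 - 324*w^3 + 400*w^2 + 280*w - 224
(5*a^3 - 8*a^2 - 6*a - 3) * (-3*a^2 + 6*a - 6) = -15*a^5 + 54*a^4 - 60*a^3 + 21*a^2 + 18*a + 18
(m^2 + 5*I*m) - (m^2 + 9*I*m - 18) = -4*I*m + 18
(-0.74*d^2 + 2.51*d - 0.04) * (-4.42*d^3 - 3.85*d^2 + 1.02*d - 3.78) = 3.2708*d^5 - 8.2452*d^4 - 10.2415*d^3 + 5.5114*d^2 - 9.5286*d + 0.1512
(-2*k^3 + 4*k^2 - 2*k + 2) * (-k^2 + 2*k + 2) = 2*k^5 - 8*k^4 + 6*k^3 + 2*k^2 + 4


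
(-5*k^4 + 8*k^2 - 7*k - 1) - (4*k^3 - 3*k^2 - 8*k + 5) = -5*k^4 - 4*k^3 + 11*k^2 + k - 6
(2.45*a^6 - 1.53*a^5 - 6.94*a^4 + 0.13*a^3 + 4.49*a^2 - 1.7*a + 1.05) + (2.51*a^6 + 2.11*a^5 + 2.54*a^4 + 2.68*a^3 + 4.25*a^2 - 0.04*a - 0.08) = 4.96*a^6 + 0.58*a^5 - 4.4*a^4 + 2.81*a^3 + 8.74*a^2 - 1.74*a + 0.97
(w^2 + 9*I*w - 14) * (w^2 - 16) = w^4 + 9*I*w^3 - 30*w^2 - 144*I*w + 224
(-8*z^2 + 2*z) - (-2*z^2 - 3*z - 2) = -6*z^2 + 5*z + 2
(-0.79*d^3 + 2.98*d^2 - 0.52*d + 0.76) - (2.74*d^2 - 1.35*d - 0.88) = -0.79*d^3 + 0.24*d^2 + 0.83*d + 1.64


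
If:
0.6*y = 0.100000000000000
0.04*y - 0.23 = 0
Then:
No Solution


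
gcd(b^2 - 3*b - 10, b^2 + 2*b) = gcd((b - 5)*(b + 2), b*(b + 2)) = b + 2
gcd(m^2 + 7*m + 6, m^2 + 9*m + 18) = m + 6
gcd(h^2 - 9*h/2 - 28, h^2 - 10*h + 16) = h - 8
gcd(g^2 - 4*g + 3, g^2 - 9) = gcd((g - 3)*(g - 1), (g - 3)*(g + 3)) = g - 3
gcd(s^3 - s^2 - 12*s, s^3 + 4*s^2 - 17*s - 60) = s^2 - s - 12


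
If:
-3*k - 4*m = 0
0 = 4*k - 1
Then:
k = 1/4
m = -3/16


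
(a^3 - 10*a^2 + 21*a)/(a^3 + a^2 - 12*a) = (a - 7)/(a + 4)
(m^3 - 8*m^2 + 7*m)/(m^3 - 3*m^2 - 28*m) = (m - 1)/(m + 4)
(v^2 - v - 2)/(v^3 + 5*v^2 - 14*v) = (v + 1)/(v*(v + 7))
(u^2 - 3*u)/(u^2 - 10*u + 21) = u/(u - 7)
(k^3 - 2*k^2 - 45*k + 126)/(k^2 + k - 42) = k - 3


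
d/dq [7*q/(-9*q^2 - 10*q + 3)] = 21*(3*q^2 + 1)/(81*q^4 + 180*q^3 + 46*q^2 - 60*q + 9)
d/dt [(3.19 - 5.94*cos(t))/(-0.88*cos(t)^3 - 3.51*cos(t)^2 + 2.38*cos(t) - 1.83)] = (10.4544*cos(t)^3 + 12.4278*cos(t)^2 - 22.3938*cos(t) - 3.278)*sin(t)/(0.7744*cos(t)^6 + 6.1776*cos(t)^5 + 8.1313*cos(t)^4 - 13.4868*cos(t)^3 + 18.511*cos(t)^2 - 8.7108*cos(t) + 3.3489)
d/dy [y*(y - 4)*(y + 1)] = 3*y^2 - 6*y - 4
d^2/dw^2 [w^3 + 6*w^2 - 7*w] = 6*w + 12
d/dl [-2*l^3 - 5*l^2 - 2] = 2*l*(-3*l - 5)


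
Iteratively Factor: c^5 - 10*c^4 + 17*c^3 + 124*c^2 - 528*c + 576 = (c - 4)*(c^4 - 6*c^3 - 7*c^2 + 96*c - 144) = (c - 4)*(c - 3)*(c^3 - 3*c^2 - 16*c + 48) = (c - 4)*(c - 3)^2*(c^2 - 16) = (c - 4)*(c - 3)^2*(c + 4)*(c - 4)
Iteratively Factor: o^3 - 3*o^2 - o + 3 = (o - 3)*(o^2 - 1) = (o - 3)*(o - 1)*(o + 1)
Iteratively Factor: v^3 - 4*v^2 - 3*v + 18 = (v - 3)*(v^2 - v - 6) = (v - 3)^2*(v + 2)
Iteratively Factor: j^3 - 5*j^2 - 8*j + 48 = (j - 4)*(j^2 - j - 12) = (j - 4)*(j + 3)*(j - 4)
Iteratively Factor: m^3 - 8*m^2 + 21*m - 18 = (m - 3)*(m^2 - 5*m + 6) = (m - 3)^2*(m - 2)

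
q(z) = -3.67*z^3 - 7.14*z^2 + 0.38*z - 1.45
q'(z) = -11.01*z^2 - 14.28*z + 0.38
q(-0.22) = -1.84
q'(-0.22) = 2.99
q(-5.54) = 401.32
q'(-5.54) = -258.42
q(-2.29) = 4.31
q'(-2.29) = -24.66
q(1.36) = -23.37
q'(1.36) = -39.40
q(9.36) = -3632.92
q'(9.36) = -1097.86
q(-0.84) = -4.63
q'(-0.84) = 4.61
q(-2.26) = 3.59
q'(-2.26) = -23.58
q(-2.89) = 26.40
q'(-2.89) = -50.31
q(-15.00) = 10772.60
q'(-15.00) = -2262.67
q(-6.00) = 531.95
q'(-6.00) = -310.30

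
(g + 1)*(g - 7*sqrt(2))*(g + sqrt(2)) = g^3 - 6*sqrt(2)*g^2 + g^2 - 14*g - 6*sqrt(2)*g - 14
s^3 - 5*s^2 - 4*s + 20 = (s - 5)*(s - 2)*(s + 2)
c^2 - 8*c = c*(c - 8)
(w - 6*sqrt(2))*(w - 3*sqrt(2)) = w^2 - 9*sqrt(2)*w + 36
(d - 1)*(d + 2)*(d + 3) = d^3 + 4*d^2 + d - 6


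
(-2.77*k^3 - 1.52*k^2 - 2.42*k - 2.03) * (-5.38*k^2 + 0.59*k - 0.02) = 14.9026*k^5 + 6.5433*k^4 + 12.1782*k^3 + 9.524*k^2 - 1.1493*k + 0.0406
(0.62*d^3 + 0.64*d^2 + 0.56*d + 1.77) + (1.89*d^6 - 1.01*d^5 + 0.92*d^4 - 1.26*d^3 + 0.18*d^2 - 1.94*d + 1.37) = 1.89*d^6 - 1.01*d^5 + 0.92*d^4 - 0.64*d^3 + 0.82*d^2 - 1.38*d + 3.14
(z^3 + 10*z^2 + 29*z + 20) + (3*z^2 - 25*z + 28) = z^3 + 13*z^2 + 4*z + 48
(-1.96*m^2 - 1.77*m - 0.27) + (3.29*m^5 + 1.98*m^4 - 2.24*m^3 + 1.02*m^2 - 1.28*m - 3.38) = 3.29*m^5 + 1.98*m^4 - 2.24*m^3 - 0.94*m^2 - 3.05*m - 3.65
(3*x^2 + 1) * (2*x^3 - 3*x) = 6*x^5 - 7*x^3 - 3*x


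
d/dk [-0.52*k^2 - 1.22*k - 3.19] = -1.04*k - 1.22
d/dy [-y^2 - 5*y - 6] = -2*y - 5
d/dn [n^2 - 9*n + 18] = 2*n - 9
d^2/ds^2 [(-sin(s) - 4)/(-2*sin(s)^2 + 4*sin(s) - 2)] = (-21*sin(s) + cos(s)^2 - 29)/(2*(sin(s) - 1)^3)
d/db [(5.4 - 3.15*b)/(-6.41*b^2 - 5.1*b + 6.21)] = (-20.1915*b^2 + 69.228*b + 7.9785)/(41.0881*b^4 + 65.382*b^3 - 53.6022*b^2 - 63.342*b + 38.5641)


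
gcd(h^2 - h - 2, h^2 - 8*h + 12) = h - 2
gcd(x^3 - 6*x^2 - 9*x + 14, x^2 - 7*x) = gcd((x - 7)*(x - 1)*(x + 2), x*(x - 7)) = x - 7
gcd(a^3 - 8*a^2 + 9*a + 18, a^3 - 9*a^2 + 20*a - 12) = a - 6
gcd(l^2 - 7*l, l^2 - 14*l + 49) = l - 7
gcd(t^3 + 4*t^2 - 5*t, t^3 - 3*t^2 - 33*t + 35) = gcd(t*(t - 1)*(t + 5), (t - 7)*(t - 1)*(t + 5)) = t^2 + 4*t - 5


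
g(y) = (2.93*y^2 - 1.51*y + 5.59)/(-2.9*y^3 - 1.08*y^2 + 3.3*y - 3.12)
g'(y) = (5.86*y - 1.51)/(-2.9*y^3 - 1.08*y^2 + 3.3*y - 3.12) + (2.93*y^2 - 1.51*y + 5.59)*(8.7*y^2 + 2.16*y - 3.3)/(-2.9*y^3 - 1.08*y^2 + 3.3*y - 3.12)^2 = (8.497*y^4 - 8.758*y^3 + 56.6712*y^2 - 6.2088*y - 13.7358)/(8.41*y^6 + 6.264*y^5 - 17.9736*y^4 + 10.968*y^3 + 17.6292*y^2 - 20.592*y + 9.7344)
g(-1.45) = -10.44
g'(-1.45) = 100.30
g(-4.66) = 0.30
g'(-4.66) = 0.10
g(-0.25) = -1.55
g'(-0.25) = -0.54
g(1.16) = -1.48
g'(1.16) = 2.05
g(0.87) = -2.18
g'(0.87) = 2.58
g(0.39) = -2.51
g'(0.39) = -1.67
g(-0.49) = -1.51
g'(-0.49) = 0.20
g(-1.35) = -5.39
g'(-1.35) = 25.47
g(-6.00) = 0.21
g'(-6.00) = 0.05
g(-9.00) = 0.13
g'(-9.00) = 0.02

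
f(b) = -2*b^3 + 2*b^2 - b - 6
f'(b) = -6*b^2 + 4*b - 1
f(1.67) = -11.41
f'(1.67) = -11.05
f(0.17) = -6.12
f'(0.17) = -0.49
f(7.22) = -661.70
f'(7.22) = -284.89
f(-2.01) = 20.33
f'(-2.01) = -33.28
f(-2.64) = 47.38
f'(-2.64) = -53.38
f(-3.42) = 100.82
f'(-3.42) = -84.86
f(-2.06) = 22.03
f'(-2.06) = -34.70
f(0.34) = -6.19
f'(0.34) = -0.33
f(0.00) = -6.00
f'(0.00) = -1.00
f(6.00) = -372.00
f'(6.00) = -193.00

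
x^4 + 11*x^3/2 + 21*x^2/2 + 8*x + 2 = (x + 1/2)*(x + 1)*(x + 2)^2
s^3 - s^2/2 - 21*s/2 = s*(s - 7/2)*(s + 3)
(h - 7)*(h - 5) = h^2 - 12*h + 35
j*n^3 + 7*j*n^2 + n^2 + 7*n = n*(n + 7)*(j*n + 1)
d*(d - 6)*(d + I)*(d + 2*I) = d^4 - 6*d^3 + 3*I*d^3 - 2*d^2 - 18*I*d^2 + 12*d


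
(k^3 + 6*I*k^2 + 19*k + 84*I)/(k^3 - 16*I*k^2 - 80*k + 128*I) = (k^2 + 10*I*k - 21)/(k^2 - 12*I*k - 32)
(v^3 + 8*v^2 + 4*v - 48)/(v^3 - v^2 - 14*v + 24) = (v + 6)/(v - 3)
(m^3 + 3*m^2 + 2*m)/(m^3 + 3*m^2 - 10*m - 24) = m*(m + 1)/(m^2 + m - 12)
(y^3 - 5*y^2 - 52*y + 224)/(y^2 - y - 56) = y - 4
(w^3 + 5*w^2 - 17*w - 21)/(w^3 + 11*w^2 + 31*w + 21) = (w - 3)/(w + 3)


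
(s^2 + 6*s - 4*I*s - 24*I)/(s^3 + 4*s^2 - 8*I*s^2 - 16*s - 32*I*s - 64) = (s + 6)/(s^2 + 4*s*(1 - I) - 16*I)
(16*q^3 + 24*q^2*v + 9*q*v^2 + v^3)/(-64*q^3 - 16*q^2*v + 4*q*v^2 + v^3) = (-q - v)/(4*q - v)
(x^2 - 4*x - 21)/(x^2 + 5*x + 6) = (x - 7)/(x + 2)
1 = 1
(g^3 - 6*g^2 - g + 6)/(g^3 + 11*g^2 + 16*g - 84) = (g^3 - 6*g^2 - g + 6)/(g^3 + 11*g^2 + 16*g - 84)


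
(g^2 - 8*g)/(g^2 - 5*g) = (g - 8)/(g - 5)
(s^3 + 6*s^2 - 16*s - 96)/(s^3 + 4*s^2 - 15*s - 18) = (s^2 - 16)/(s^2 - 2*s - 3)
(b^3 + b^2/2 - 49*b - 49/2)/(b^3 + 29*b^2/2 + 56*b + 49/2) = (b - 7)/(b + 7)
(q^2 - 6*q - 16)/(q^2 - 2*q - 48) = (q + 2)/(q + 6)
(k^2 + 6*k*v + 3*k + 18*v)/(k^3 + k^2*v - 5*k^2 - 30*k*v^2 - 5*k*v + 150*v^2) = (-k - 3)/(-k^2 + 5*k*v + 5*k - 25*v)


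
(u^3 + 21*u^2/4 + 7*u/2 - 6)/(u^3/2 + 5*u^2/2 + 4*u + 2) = (4*u^2 + 13*u - 12)/(2*(u^2 + 3*u + 2))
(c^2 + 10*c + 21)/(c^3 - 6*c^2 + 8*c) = (c^2 + 10*c + 21)/(c*(c^2 - 6*c + 8))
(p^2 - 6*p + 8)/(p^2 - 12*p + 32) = (p - 2)/(p - 8)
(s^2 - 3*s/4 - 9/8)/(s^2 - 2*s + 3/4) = (4*s + 3)/(2*(2*s - 1))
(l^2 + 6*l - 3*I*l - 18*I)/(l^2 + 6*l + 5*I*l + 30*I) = (l - 3*I)/(l + 5*I)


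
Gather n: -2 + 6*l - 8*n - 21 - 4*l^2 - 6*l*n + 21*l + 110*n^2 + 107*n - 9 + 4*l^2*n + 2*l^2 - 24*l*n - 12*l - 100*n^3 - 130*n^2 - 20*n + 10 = -2*l^2 + 15*l - 100*n^3 - 20*n^2 + n*(4*l^2 - 30*l + 79) - 22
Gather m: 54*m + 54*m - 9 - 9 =108*m - 18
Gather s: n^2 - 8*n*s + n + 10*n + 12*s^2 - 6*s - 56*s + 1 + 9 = n^2 + 11*n + 12*s^2 + s*(-8*n - 62) + 10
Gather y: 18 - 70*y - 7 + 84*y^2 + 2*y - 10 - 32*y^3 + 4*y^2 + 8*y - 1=-32*y^3 + 88*y^2 - 60*y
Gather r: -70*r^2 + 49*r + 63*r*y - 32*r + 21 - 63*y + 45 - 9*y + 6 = -70*r^2 + r*(63*y + 17) - 72*y + 72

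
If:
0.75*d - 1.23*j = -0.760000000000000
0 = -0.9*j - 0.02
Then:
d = -1.05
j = -0.02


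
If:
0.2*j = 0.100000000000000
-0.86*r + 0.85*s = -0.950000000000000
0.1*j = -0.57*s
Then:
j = 0.50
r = 1.02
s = -0.09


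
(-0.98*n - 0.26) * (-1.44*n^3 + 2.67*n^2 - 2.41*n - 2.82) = 1.4112*n^4 - 2.2422*n^3 + 1.6676*n^2 + 3.3902*n + 0.7332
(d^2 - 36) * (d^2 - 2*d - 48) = d^4 - 2*d^3 - 84*d^2 + 72*d + 1728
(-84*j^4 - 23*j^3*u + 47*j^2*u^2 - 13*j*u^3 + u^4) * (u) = -84*j^4*u - 23*j^3*u^2 + 47*j^2*u^3 - 13*j*u^4 + u^5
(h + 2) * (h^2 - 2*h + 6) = h^3 + 2*h + 12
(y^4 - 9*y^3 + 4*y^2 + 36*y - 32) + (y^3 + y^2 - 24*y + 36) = y^4 - 8*y^3 + 5*y^2 + 12*y + 4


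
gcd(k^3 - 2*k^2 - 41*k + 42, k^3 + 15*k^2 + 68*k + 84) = k + 6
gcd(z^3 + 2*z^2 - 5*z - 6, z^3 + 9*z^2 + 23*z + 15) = z^2 + 4*z + 3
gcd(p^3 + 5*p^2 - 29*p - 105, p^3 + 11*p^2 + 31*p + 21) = p^2 + 10*p + 21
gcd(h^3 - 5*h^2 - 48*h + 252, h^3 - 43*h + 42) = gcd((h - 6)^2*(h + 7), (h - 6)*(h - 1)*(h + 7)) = h^2 + h - 42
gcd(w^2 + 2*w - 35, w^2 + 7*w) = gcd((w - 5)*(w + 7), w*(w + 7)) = w + 7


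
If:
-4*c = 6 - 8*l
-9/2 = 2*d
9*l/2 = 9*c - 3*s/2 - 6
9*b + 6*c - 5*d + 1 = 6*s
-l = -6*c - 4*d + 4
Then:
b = 11/36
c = 5/2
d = -9/4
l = 2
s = 5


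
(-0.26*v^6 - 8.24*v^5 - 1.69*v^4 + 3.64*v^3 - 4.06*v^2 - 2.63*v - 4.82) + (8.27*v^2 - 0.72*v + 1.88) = -0.26*v^6 - 8.24*v^5 - 1.69*v^4 + 3.64*v^3 + 4.21*v^2 - 3.35*v - 2.94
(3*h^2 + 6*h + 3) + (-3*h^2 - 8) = 6*h - 5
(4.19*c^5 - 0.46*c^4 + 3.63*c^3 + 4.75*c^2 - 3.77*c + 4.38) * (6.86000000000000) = 28.7434*c^5 - 3.1556*c^4 + 24.9018*c^3 + 32.585*c^2 - 25.8622*c + 30.0468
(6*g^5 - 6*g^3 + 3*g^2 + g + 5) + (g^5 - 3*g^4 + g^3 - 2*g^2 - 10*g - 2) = 7*g^5 - 3*g^4 - 5*g^3 + g^2 - 9*g + 3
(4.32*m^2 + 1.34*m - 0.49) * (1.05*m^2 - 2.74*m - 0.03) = 4.536*m^4 - 10.4298*m^3 - 4.3157*m^2 + 1.3024*m + 0.0147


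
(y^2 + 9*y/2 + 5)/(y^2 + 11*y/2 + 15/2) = (y + 2)/(y + 3)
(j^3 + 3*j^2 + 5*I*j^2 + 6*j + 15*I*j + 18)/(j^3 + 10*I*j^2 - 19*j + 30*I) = (j + 3)/(j + 5*I)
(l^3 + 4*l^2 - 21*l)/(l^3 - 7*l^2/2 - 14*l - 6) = 2*l*(-l^2 - 4*l + 21)/(-2*l^3 + 7*l^2 + 28*l + 12)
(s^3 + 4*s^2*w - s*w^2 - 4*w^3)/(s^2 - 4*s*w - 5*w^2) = (s^2 + 3*s*w - 4*w^2)/(s - 5*w)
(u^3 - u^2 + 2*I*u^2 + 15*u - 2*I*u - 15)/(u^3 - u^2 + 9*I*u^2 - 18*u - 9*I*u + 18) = (u^2 + 2*I*u + 15)/(u^2 + 9*I*u - 18)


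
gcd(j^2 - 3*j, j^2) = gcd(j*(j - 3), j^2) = j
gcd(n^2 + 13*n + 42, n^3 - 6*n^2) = 1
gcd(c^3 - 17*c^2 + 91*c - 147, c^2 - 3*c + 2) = 1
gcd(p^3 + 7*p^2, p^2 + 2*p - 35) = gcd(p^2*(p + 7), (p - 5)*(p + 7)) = p + 7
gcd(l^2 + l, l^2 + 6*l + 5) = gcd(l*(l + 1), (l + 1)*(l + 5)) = l + 1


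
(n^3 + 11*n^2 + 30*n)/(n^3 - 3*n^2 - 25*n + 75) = n*(n + 6)/(n^2 - 8*n + 15)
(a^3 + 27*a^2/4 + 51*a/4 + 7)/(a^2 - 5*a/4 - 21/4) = (a^2 + 5*a + 4)/(a - 3)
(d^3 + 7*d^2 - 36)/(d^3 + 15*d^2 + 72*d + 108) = (d - 2)/(d + 6)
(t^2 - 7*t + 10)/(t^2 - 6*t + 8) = (t - 5)/(t - 4)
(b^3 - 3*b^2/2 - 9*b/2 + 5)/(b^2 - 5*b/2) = b + 1 - 2/b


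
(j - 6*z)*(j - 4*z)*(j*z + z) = j^3*z - 10*j^2*z^2 + j^2*z + 24*j*z^3 - 10*j*z^2 + 24*z^3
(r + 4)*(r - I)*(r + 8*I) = r^3 + 4*r^2 + 7*I*r^2 + 8*r + 28*I*r + 32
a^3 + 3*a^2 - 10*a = a*(a - 2)*(a + 5)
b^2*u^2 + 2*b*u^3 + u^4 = u^2*(b + u)^2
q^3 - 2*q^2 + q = q*(q - 1)^2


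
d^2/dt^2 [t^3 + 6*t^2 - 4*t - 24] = 6*t + 12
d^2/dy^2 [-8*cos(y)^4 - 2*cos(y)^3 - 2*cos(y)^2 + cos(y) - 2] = cos(y)/2 + 32*cos(2*y)^2 + 20*cos(2*y) + 9*cos(3*y)/2 - 16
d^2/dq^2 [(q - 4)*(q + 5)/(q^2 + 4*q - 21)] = 2*(-3*q^3 + 3*q^2 - 177*q - 215)/(q^6 + 12*q^5 - 15*q^4 - 440*q^3 + 315*q^2 + 5292*q - 9261)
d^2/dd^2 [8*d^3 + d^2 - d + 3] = 48*d + 2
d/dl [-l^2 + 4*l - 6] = 4 - 2*l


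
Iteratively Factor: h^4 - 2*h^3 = (h)*(h^3 - 2*h^2) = h*(h - 2)*(h^2) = h^2*(h - 2)*(h)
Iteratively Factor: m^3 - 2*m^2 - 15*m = (m - 5)*(m^2 + 3*m) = m*(m - 5)*(m + 3)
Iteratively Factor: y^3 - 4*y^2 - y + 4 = (y - 4)*(y^2 - 1) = (y - 4)*(y + 1)*(y - 1)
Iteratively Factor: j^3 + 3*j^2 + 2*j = (j)*(j^2 + 3*j + 2) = j*(j + 1)*(j + 2)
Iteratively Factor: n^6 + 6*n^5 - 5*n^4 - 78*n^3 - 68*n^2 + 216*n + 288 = (n + 2)*(n^5 + 4*n^4 - 13*n^3 - 52*n^2 + 36*n + 144) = (n + 2)^2*(n^4 + 2*n^3 - 17*n^2 - 18*n + 72) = (n - 3)*(n + 2)^2*(n^3 + 5*n^2 - 2*n - 24) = (n - 3)*(n + 2)^2*(n + 3)*(n^2 + 2*n - 8) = (n - 3)*(n + 2)^2*(n + 3)*(n + 4)*(n - 2)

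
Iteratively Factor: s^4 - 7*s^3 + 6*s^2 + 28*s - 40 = (s - 2)*(s^3 - 5*s^2 - 4*s + 20) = (s - 2)*(s + 2)*(s^2 - 7*s + 10) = (s - 5)*(s - 2)*(s + 2)*(s - 2)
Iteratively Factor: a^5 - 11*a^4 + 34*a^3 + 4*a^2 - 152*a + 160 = (a - 2)*(a^4 - 9*a^3 + 16*a^2 + 36*a - 80) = (a - 2)*(a + 2)*(a^3 - 11*a^2 + 38*a - 40) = (a - 2)^2*(a + 2)*(a^2 - 9*a + 20) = (a - 4)*(a - 2)^2*(a + 2)*(a - 5)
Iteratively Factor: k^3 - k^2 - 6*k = (k + 2)*(k^2 - 3*k) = k*(k + 2)*(k - 3)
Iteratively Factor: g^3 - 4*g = (g + 2)*(g^2 - 2*g) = (g - 2)*(g + 2)*(g)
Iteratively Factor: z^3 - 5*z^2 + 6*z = (z - 2)*(z^2 - 3*z) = z*(z - 2)*(z - 3)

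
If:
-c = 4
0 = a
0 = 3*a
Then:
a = 0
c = -4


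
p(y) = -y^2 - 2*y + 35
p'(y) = -2*y - 2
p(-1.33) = 35.89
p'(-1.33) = 0.66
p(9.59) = -76.15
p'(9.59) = -21.18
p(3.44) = 16.29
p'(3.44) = -8.88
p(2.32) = 24.98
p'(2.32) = -6.64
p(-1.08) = 35.99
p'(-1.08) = 0.16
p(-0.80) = 35.96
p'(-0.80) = -0.40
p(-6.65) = 4.08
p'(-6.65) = 11.30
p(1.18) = 31.25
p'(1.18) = -4.36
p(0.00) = 35.00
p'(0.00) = -2.00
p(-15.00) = -160.00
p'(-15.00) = 28.00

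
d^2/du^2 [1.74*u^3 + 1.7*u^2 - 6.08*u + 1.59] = 10.44*u + 3.4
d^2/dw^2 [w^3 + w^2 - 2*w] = 6*w + 2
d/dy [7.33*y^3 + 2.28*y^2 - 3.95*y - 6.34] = 21.99*y^2 + 4.56*y - 3.95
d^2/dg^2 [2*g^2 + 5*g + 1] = 4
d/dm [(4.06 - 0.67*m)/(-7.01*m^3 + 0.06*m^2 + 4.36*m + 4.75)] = (-9.3934*m^3 + 85.422*m^2 - 0.4872*m - 20.8841)/(49.1401*m^6 - 0.8412*m^5 - 61.1236*m^4 - 66.0718*m^3 + 19.5796*m^2 + 41.42*m + 22.5625)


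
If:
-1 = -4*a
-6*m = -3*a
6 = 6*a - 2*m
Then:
No Solution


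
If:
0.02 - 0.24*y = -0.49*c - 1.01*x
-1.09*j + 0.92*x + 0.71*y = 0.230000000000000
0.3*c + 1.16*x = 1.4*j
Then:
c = 2.95349204584681*y - 0.952778249091664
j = 0.162423866555112 - 0.357465904503355*y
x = 0.4424369723316 - 1.19525851729202*y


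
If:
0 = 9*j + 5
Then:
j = -5/9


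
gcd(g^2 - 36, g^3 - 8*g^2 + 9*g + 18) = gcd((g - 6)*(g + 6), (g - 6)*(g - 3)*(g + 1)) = g - 6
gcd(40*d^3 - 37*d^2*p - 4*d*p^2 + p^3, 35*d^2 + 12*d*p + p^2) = 5*d + p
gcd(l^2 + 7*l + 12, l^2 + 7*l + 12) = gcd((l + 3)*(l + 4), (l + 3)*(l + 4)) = l^2 + 7*l + 12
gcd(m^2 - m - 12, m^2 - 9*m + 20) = m - 4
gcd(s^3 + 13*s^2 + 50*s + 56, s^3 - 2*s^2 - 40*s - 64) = s^2 + 6*s + 8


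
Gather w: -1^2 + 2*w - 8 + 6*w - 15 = 8*w - 24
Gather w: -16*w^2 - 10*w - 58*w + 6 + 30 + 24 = -16*w^2 - 68*w + 60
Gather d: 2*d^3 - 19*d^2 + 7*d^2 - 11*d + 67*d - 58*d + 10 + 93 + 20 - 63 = 2*d^3 - 12*d^2 - 2*d + 60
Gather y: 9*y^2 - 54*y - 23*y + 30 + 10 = 9*y^2 - 77*y + 40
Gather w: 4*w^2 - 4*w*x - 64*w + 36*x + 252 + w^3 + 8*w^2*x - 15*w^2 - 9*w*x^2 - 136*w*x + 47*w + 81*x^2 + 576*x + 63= w^3 + w^2*(8*x - 11) + w*(-9*x^2 - 140*x - 17) + 81*x^2 + 612*x + 315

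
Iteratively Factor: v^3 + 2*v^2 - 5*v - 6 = (v - 2)*(v^2 + 4*v + 3) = (v - 2)*(v + 3)*(v + 1)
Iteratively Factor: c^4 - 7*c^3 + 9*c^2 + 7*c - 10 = (c - 5)*(c^3 - 2*c^2 - c + 2) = (c - 5)*(c - 2)*(c^2 - 1) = (c - 5)*(c - 2)*(c - 1)*(c + 1)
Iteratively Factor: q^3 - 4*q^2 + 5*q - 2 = (q - 2)*(q^2 - 2*q + 1) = (q - 2)*(q - 1)*(q - 1)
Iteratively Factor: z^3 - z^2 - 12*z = (z + 3)*(z^2 - 4*z) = z*(z + 3)*(z - 4)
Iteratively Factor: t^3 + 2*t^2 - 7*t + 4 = (t - 1)*(t^2 + 3*t - 4) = (t - 1)^2*(t + 4)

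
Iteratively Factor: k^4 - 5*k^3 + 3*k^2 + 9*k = (k + 1)*(k^3 - 6*k^2 + 9*k) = (k - 3)*(k + 1)*(k^2 - 3*k) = k*(k - 3)*(k + 1)*(k - 3)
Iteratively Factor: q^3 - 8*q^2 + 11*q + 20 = (q - 4)*(q^2 - 4*q - 5) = (q - 5)*(q - 4)*(q + 1)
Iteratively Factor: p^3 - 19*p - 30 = (p - 5)*(p^2 + 5*p + 6) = (p - 5)*(p + 3)*(p + 2)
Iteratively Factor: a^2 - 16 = (a - 4)*(a + 4)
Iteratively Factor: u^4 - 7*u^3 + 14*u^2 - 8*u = (u - 1)*(u^3 - 6*u^2 + 8*u) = (u - 2)*(u - 1)*(u^2 - 4*u) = (u - 4)*(u - 2)*(u - 1)*(u)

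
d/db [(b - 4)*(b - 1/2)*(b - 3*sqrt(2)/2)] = 3*b^2 - 9*b - 3*sqrt(2)*b + 2 + 27*sqrt(2)/4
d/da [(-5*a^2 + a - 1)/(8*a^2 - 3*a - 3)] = (7*a^2 + 46*a - 6)/(64*a^4 - 48*a^3 - 39*a^2 + 18*a + 9)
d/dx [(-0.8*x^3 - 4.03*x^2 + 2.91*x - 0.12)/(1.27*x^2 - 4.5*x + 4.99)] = (-1.016*x^4 + 7.2*x^3 + 2.4633*x^2 - 39.9146*x + 13.9809)/(1.6129*x^4 - 11.43*x^3 + 32.9246*x^2 - 44.91*x + 24.9001)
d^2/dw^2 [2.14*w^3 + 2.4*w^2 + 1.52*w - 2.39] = 12.84*w + 4.8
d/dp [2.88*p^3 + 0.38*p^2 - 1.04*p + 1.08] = 8.64*p^2 + 0.76*p - 1.04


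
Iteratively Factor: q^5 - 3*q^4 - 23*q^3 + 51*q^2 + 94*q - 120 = (q - 1)*(q^4 - 2*q^3 - 25*q^2 + 26*q + 120) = (q - 1)*(q + 4)*(q^3 - 6*q^2 - q + 30) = (q - 1)*(q + 2)*(q + 4)*(q^2 - 8*q + 15) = (q - 3)*(q - 1)*(q + 2)*(q + 4)*(q - 5)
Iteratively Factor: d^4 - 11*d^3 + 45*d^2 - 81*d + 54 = (d - 3)*(d^3 - 8*d^2 + 21*d - 18) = (d - 3)^2*(d^2 - 5*d + 6) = (d - 3)^2*(d - 2)*(d - 3)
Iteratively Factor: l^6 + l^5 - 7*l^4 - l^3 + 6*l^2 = (l)*(l^5 + l^4 - 7*l^3 - l^2 + 6*l) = l^2*(l^4 + l^3 - 7*l^2 - l + 6) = l^2*(l - 2)*(l^3 + 3*l^2 - l - 3) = l^2*(l - 2)*(l + 3)*(l^2 - 1) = l^2*(l - 2)*(l + 1)*(l + 3)*(l - 1)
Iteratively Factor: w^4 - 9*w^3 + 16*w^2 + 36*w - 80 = (w - 2)*(w^3 - 7*w^2 + 2*w + 40) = (w - 4)*(w - 2)*(w^2 - 3*w - 10) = (w - 4)*(w - 2)*(w + 2)*(w - 5)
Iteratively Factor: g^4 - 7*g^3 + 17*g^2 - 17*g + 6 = (g - 2)*(g^3 - 5*g^2 + 7*g - 3) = (g - 2)*(g - 1)*(g^2 - 4*g + 3) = (g - 2)*(g - 1)^2*(g - 3)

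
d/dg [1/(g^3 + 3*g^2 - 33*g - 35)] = 3*(-g^2 - 2*g + 11)/(g^3 + 3*g^2 - 33*g - 35)^2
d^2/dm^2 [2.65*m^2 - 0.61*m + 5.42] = 5.30000000000000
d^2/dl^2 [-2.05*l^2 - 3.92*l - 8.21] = -4.10000000000000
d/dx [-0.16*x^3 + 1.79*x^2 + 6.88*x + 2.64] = -0.48*x^2 + 3.58*x + 6.88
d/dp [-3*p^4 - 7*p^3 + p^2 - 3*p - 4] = -12*p^3 - 21*p^2 + 2*p - 3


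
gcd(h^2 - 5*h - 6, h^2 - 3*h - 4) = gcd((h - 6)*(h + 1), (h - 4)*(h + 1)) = h + 1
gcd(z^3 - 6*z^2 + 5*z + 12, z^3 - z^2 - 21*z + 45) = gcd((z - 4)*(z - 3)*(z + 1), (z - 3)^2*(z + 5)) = z - 3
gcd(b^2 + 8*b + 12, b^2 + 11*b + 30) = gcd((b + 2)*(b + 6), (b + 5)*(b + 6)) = b + 6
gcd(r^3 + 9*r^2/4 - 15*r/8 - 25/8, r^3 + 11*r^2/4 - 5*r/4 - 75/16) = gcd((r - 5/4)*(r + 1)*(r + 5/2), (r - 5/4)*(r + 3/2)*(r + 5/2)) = r^2 + 5*r/4 - 25/8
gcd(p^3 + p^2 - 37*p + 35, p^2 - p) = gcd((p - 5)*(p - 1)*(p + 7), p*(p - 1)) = p - 1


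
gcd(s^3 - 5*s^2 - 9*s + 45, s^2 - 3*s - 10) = s - 5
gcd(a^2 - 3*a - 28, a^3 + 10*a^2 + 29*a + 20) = a + 4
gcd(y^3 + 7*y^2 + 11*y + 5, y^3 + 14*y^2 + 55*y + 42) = y + 1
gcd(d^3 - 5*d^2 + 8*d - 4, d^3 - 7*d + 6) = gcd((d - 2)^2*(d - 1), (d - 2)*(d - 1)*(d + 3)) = d^2 - 3*d + 2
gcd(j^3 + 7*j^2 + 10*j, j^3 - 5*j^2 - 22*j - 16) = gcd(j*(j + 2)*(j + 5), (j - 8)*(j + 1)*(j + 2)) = j + 2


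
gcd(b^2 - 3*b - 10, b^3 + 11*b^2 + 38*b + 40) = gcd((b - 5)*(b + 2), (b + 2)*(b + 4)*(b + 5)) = b + 2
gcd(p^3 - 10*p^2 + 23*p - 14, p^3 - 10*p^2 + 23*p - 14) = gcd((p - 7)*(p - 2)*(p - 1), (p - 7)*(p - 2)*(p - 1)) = p^3 - 10*p^2 + 23*p - 14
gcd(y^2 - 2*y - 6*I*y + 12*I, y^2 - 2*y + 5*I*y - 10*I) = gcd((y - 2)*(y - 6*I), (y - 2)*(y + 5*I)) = y - 2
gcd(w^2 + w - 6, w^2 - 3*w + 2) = w - 2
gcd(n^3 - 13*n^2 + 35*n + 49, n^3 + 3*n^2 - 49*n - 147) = n - 7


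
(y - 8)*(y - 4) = y^2 - 12*y + 32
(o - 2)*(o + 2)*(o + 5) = o^3 + 5*o^2 - 4*o - 20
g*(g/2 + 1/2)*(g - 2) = g^3/2 - g^2/2 - g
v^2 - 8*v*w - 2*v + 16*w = (v - 2)*(v - 8*w)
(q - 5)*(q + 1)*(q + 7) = q^3 + 3*q^2 - 33*q - 35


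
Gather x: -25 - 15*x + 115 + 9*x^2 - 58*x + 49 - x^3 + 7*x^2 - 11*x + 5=-x^3 + 16*x^2 - 84*x + 144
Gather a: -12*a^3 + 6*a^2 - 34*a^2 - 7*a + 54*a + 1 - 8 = -12*a^3 - 28*a^2 + 47*a - 7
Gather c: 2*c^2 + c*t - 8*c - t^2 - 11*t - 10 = 2*c^2 + c*(t - 8) - t^2 - 11*t - 10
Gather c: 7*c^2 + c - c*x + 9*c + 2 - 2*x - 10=7*c^2 + c*(10 - x) - 2*x - 8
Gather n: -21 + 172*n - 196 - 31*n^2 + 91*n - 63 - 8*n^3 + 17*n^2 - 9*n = -8*n^3 - 14*n^2 + 254*n - 280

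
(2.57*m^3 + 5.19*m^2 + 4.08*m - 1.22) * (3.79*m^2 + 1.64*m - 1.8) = 9.7403*m^5 + 23.8849*m^4 + 19.3488*m^3 - 7.2746*m^2 - 9.3448*m + 2.196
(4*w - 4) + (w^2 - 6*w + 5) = w^2 - 2*w + 1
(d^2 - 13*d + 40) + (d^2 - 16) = 2*d^2 - 13*d + 24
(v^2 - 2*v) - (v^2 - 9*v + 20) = 7*v - 20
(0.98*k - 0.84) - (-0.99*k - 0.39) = 1.97*k - 0.45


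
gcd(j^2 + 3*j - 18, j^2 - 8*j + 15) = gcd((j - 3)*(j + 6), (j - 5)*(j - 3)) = j - 3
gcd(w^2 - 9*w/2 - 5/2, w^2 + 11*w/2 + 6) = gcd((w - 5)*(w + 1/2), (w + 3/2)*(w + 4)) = 1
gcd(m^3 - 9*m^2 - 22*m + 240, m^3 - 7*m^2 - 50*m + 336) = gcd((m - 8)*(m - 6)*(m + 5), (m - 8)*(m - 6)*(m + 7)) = m^2 - 14*m + 48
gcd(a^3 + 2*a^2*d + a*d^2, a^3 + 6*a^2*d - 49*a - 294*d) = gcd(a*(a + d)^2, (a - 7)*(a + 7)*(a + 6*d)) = 1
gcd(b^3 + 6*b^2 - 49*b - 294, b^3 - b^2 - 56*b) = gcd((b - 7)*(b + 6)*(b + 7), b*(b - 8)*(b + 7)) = b + 7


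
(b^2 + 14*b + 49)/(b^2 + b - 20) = (b^2 + 14*b + 49)/(b^2 + b - 20)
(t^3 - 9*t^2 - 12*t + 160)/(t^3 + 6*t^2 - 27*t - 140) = (t - 8)/(t + 7)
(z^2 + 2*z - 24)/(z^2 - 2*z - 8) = (z + 6)/(z + 2)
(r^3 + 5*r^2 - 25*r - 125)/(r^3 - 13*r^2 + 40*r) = (r^2 + 10*r + 25)/(r*(r - 8))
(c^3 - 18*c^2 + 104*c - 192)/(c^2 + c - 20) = (c^2 - 14*c + 48)/(c + 5)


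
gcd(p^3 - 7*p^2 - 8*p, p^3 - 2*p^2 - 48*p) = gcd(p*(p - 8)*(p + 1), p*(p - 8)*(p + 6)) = p^2 - 8*p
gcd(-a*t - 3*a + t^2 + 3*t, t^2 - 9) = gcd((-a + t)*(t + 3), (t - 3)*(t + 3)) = t + 3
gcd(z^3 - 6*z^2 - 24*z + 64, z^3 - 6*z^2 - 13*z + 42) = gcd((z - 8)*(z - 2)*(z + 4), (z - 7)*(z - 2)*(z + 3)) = z - 2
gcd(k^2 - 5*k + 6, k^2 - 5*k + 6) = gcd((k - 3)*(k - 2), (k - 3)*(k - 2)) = k^2 - 5*k + 6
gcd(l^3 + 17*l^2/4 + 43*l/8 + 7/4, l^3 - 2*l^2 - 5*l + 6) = l + 2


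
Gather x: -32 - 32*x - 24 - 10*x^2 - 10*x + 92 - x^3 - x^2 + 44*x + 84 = -x^3 - 11*x^2 + 2*x + 120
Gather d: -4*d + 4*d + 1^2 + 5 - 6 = 0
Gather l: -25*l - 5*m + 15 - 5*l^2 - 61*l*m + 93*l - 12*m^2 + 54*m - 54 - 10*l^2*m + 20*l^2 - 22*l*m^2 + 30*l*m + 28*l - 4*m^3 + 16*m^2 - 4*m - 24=l^2*(15 - 10*m) + l*(-22*m^2 - 31*m + 96) - 4*m^3 + 4*m^2 + 45*m - 63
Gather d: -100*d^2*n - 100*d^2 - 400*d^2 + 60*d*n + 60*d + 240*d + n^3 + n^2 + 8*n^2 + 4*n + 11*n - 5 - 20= d^2*(-100*n - 500) + d*(60*n + 300) + n^3 + 9*n^2 + 15*n - 25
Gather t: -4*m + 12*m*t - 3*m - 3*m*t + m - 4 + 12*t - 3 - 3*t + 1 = -6*m + t*(9*m + 9) - 6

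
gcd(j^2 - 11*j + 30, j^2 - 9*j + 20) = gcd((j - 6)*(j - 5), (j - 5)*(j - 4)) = j - 5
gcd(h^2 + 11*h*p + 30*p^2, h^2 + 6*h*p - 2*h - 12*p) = h + 6*p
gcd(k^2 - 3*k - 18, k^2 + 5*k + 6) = k + 3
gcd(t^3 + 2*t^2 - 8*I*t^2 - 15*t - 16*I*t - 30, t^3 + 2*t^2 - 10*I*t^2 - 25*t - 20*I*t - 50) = t^2 + t*(2 - 5*I) - 10*I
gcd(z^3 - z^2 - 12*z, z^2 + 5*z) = z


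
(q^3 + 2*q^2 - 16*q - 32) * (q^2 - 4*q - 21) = q^5 - 2*q^4 - 45*q^3 - 10*q^2 + 464*q + 672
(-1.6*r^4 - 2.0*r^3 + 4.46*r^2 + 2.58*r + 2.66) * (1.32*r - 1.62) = -2.112*r^5 - 0.0479999999999996*r^4 + 9.1272*r^3 - 3.8196*r^2 - 0.6684*r - 4.3092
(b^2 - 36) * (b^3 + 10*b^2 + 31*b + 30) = b^5 + 10*b^4 - 5*b^3 - 330*b^2 - 1116*b - 1080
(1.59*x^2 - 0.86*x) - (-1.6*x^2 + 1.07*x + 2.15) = 3.19*x^2 - 1.93*x - 2.15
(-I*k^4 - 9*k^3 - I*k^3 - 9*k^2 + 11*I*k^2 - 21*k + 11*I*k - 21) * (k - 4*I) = -I*k^5 - 13*k^4 - I*k^4 - 13*k^3 + 47*I*k^3 + 23*k^2 + 47*I*k^2 + 23*k + 84*I*k + 84*I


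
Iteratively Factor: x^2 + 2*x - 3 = (x - 1)*(x + 3)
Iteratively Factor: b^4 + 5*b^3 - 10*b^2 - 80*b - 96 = (b - 4)*(b^3 + 9*b^2 + 26*b + 24) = (b - 4)*(b + 2)*(b^2 + 7*b + 12) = (b - 4)*(b + 2)*(b + 3)*(b + 4)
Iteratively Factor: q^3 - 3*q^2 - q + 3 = (q + 1)*(q^2 - 4*q + 3) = (q - 3)*(q + 1)*(q - 1)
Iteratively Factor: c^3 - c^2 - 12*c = (c)*(c^2 - c - 12) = c*(c - 4)*(c + 3)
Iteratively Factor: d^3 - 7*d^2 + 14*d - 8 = (d - 4)*(d^2 - 3*d + 2) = (d - 4)*(d - 1)*(d - 2)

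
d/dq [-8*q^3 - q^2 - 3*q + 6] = -24*q^2 - 2*q - 3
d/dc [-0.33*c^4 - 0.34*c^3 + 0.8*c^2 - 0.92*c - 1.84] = -1.32*c^3 - 1.02*c^2 + 1.6*c - 0.92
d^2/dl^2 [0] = 0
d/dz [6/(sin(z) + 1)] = -6*cos(z)/(sin(z) + 1)^2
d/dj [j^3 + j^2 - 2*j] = 3*j^2 + 2*j - 2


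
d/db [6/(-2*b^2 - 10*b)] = 3*(2*b + 5)/(b^2*(b + 5)^2)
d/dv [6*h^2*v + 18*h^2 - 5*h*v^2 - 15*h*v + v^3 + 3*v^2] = 6*h^2 - 10*h*v - 15*h + 3*v^2 + 6*v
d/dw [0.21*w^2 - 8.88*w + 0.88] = 0.42*w - 8.88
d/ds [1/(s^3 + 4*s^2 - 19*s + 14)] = (-3*s^2 - 8*s + 19)/(s^3 + 4*s^2 - 19*s + 14)^2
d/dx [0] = 0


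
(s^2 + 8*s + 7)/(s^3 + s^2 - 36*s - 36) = (s + 7)/(s^2 - 36)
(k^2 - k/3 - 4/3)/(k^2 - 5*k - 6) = (k - 4/3)/(k - 6)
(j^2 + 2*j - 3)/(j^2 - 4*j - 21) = (j - 1)/(j - 7)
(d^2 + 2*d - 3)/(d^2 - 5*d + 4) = (d + 3)/(d - 4)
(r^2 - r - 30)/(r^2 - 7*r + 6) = (r + 5)/(r - 1)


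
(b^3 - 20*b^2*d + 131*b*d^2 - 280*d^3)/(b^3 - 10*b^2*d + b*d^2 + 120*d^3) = (b - 7*d)/(b + 3*d)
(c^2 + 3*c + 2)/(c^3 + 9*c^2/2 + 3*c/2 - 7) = 2*(c + 1)/(2*c^2 + 5*c - 7)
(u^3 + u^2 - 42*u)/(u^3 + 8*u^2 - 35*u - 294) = u/(u + 7)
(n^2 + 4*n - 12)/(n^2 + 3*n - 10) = (n + 6)/(n + 5)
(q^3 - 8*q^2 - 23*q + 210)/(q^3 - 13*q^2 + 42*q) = (q + 5)/q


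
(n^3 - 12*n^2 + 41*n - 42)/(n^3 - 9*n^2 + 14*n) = (n - 3)/n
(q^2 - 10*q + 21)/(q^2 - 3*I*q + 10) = (q^2 - 10*q + 21)/(q^2 - 3*I*q + 10)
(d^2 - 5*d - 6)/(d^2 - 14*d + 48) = (d + 1)/(d - 8)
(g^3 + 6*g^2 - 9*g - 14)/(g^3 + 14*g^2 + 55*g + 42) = (g - 2)/(g + 6)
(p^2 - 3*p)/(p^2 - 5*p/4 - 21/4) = 4*p/(4*p + 7)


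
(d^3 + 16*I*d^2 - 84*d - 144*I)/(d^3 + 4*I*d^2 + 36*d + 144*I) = (d + 6*I)/(d - 6*I)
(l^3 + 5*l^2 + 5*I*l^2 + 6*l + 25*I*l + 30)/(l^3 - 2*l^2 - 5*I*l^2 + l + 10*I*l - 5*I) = (l^3 + 5*l^2*(1 + I) + l*(6 + 25*I) + 30)/(l^3 - l^2*(2 + 5*I) + l*(1 + 10*I) - 5*I)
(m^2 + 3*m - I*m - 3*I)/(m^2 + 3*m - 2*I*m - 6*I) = (m - I)/(m - 2*I)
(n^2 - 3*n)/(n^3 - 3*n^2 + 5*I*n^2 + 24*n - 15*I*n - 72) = n/(n^2 + 5*I*n + 24)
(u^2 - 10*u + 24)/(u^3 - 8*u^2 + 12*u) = (u - 4)/(u*(u - 2))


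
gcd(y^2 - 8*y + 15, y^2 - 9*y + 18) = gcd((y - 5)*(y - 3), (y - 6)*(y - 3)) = y - 3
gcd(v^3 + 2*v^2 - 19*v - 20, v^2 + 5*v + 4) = v + 1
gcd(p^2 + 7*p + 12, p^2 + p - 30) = 1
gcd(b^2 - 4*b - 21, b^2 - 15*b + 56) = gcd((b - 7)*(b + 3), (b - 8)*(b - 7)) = b - 7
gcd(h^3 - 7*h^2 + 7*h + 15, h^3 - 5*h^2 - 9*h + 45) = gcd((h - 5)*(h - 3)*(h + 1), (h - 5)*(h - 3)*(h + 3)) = h^2 - 8*h + 15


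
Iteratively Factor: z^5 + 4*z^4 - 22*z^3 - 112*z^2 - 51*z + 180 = (z + 3)*(z^4 + z^3 - 25*z^2 - 37*z + 60) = (z + 3)*(z + 4)*(z^3 - 3*z^2 - 13*z + 15) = (z - 1)*(z + 3)*(z + 4)*(z^2 - 2*z - 15) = (z - 1)*(z + 3)^2*(z + 4)*(z - 5)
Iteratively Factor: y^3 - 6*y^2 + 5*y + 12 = (y + 1)*(y^2 - 7*y + 12) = (y - 4)*(y + 1)*(y - 3)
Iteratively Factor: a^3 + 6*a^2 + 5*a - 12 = (a + 4)*(a^2 + 2*a - 3) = (a - 1)*(a + 4)*(a + 3)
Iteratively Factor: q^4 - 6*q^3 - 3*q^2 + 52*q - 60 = (q - 2)*(q^3 - 4*q^2 - 11*q + 30) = (q - 2)*(q + 3)*(q^2 - 7*q + 10) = (q - 5)*(q - 2)*(q + 3)*(q - 2)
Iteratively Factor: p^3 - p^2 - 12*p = (p + 3)*(p^2 - 4*p) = p*(p + 3)*(p - 4)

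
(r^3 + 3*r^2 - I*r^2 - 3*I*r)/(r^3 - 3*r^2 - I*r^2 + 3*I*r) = (r + 3)/(r - 3)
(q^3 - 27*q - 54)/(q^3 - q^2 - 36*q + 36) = (q^2 + 6*q + 9)/(q^2 + 5*q - 6)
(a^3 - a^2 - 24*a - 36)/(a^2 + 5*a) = (a^3 - a^2 - 24*a - 36)/(a*(a + 5))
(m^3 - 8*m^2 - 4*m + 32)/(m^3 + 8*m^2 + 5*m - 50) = (m^2 - 6*m - 16)/(m^2 + 10*m + 25)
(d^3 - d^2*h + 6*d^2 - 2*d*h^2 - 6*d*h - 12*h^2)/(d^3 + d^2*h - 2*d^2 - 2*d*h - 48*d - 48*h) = (d - 2*h)/(d - 8)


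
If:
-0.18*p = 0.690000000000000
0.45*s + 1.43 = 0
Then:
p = -3.83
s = -3.18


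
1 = 1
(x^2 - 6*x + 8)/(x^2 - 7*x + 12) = (x - 2)/(x - 3)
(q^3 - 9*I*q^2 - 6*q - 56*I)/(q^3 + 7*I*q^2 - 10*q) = (q^2 - 11*I*q - 28)/(q*(q + 5*I))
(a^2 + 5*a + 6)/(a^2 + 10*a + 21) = (a + 2)/(a + 7)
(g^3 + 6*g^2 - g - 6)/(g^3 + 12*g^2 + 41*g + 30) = (g - 1)/(g + 5)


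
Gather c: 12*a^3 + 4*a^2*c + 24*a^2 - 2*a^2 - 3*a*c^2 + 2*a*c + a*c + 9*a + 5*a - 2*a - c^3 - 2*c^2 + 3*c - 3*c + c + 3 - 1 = 12*a^3 + 22*a^2 + 12*a - c^3 + c^2*(-3*a - 2) + c*(4*a^2 + 3*a + 1) + 2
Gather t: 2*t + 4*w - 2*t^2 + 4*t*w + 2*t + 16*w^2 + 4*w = -2*t^2 + t*(4*w + 4) + 16*w^2 + 8*w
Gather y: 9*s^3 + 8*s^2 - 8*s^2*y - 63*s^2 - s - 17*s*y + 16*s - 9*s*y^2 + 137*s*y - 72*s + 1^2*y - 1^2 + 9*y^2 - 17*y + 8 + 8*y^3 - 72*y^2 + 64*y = 9*s^3 - 55*s^2 - 57*s + 8*y^3 + y^2*(-9*s - 63) + y*(-8*s^2 + 120*s + 48) + 7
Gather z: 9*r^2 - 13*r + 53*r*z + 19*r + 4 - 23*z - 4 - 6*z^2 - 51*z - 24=9*r^2 + 6*r - 6*z^2 + z*(53*r - 74) - 24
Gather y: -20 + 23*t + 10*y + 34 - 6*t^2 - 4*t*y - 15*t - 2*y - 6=-6*t^2 + 8*t + y*(8 - 4*t) + 8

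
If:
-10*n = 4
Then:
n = -2/5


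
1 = 1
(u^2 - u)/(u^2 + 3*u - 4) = u/(u + 4)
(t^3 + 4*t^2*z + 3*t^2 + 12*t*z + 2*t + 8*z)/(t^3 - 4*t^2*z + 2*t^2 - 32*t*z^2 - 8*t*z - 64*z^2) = (-t - 1)/(-t + 8*z)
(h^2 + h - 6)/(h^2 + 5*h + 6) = (h - 2)/(h + 2)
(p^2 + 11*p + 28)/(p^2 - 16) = (p + 7)/(p - 4)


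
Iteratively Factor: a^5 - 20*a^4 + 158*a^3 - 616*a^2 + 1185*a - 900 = (a - 4)*(a^4 - 16*a^3 + 94*a^2 - 240*a + 225) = (a - 5)*(a - 4)*(a^3 - 11*a^2 + 39*a - 45) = (a - 5)*(a - 4)*(a - 3)*(a^2 - 8*a + 15) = (a - 5)^2*(a - 4)*(a - 3)*(a - 3)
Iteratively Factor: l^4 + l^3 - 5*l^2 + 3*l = (l - 1)*(l^3 + 2*l^2 - 3*l) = (l - 1)^2*(l^2 + 3*l) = (l - 1)^2*(l + 3)*(l)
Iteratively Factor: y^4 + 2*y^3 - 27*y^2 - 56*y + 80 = (y - 5)*(y^3 + 7*y^2 + 8*y - 16) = (y - 5)*(y + 4)*(y^2 + 3*y - 4) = (y - 5)*(y - 1)*(y + 4)*(y + 4)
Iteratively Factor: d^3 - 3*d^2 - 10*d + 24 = (d - 2)*(d^2 - d - 12) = (d - 2)*(d + 3)*(d - 4)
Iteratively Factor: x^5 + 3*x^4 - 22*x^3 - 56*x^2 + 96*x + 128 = (x - 2)*(x^4 + 5*x^3 - 12*x^2 - 80*x - 64) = (x - 4)*(x - 2)*(x^3 + 9*x^2 + 24*x + 16) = (x - 4)*(x - 2)*(x + 1)*(x^2 + 8*x + 16) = (x - 4)*(x - 2)*(x + 1)*(x + 4)*(x + 4)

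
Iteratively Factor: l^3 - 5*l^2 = (l - 5)*(l^2) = l*(l - 5)*(l)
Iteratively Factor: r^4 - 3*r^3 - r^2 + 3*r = (r)*(r^3 - 3*r^2 - r + 3) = r*(r + 1)*(r^2 - 4*r + 3) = r*(r - 3)*(r + 1)*(r - 1)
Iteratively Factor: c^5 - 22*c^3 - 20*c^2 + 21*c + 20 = (c - 5)*(c^4 + 5*c^3 + 3*c^2 - 5*c - 4) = (c - 5)*(c - 1)*(c^3 + 6*c^2 + 9*c + 4) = (c - 5)*(c - 1)*(c + 1)*(c^2 + 5*c + 4) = (c - 5)*(c - 1)*(c + 1)^2*(c + 4)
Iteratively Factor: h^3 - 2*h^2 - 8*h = (h + 2)*(h^2 - 4*h) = (h - 4)*(h + 2)*(h)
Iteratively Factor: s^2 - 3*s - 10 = (s + 2)*(s - 5)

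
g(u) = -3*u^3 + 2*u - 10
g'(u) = 2 - 9*u^2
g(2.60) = -57.53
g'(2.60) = -58.84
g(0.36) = -9.42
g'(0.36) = 0.83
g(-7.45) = 1215.58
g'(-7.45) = -497.52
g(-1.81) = 4.17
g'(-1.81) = -27.48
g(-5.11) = 380.08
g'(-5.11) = -233.01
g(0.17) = -9.67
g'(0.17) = 1.74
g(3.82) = -169.59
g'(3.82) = -129.33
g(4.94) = -361.78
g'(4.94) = -217.63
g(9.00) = -2179.00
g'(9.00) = -727.00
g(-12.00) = 5150.00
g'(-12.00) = -1294.00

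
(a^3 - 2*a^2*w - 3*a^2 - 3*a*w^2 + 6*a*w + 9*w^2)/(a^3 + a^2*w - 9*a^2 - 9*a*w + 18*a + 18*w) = (a - 3*w)/(a - 6)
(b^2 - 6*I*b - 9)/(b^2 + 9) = (b - 3*I)/(b + 3*I)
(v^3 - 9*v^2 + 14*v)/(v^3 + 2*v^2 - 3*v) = (v^2 - 9*v + 14)/(v^2 + 2*v - 3)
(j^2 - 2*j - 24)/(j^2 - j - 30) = (j + 4)/(j + 5)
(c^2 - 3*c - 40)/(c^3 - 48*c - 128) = (c + 5)/(c^2 + 8*c + 16)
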